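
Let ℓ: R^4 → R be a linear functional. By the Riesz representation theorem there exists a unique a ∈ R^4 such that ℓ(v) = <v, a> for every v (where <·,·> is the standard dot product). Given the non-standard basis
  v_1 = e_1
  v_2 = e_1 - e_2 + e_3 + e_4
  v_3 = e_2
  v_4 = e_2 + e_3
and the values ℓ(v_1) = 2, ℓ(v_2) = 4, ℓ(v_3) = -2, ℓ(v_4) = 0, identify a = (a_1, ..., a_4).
a = (2, -2, 2, -2)

Write a = (a_1, ..., a_4) in the standard basis. For each basis vector v_i, ℓ(v_i) = <v_i, a> is a linear equation in the a_j's. Collect the n equations into a matrix system V a = ℓ, where row i of V is v_i (expressed in the standard basis). Since V is invertible (lower-triangular with 1s on the diagonal, up to permutation), solve by back-substitution:
  V =
[[1, 0, 0, 0],
 [1, -1, 1, 1],
 [0, 1, 0, 0],
 [0, 1, 1, 0]]
  V a = (2, 4, -2, 0)
Solving gives a = (2, -2, 2, -2).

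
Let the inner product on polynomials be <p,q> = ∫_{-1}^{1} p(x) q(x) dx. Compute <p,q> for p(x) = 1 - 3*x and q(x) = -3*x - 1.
<p,q> = 4

Expand the product: p(x)·q(x) = 9*x^2 - 1.
∫_{-1}^{1} of each monomial x^k gives [2/(k+1) if k even, 0 if k odd]. Integrating term-by-term (or equivalently evaluating the antiderivative F(x) = 3*x^3 - x at the endpoints):
  F(1) − F(−1) = 2 − (-2) = 4.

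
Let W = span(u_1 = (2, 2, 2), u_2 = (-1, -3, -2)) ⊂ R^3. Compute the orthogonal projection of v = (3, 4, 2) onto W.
proj_W(v) = (5/2, 7/2, 3)

Set up U = [u_1 | ... | u_2] ∈ R^(3×2). The projector onto W = col(U) is P = U (U^T U)^(-1) U^T.
Compute U^T U =
  [12, -12]
  [-12, 14],
and U^T v = (18, -19).
Solve U^T U · c = U^T v for the coefficients: c = (1, -1/2). The projection is proj_W(v) = U c.
Check: (v - proj_W(v)) · u_1 = 0  (should be 0).
Check: (v - proj_W(v)) · u_2 = 0  (should be 0).
Result: proj_W(v) = (5/2, 7/2, 3).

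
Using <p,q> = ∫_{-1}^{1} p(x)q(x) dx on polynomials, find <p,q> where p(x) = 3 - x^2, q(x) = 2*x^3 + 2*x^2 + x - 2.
<p,q> = -112/15

Expand the product: p(x)·q(x) = -2*x^5 - 2*x^4 + 5*x^3 + 8*x^2 + 3*x - 6.
∫_{-1}^{1} of each monomial x^k gives [2/(k+1) if k even, 0 if k odd]. Integrating term-by-term (or equivalently evaluating the antiderivative F(x) = -x^6/3 - 2*x^5/5 + 5*x^4/4 + 8*x^3/3 + 3*x^2/2 - 6*x at the endpoints):
  F(1) − F(−1) = -79/60 − (123/20) = -112/15.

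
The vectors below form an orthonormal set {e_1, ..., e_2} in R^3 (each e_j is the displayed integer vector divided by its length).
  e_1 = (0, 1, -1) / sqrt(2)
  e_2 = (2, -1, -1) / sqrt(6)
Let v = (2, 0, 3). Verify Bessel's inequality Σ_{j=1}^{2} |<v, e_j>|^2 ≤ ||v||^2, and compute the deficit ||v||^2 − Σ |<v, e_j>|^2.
Σ |<v, e_j>|^2 = 14/3; ||v||^2 = 13; deficit = 25/3

Write each e_j = u_j / sqrt(<u_j, u_j>) where u_j is the displayed integer vector. Then <v, e_j> = <v, u_j> / sqrt(<u_j, u_j>), so |<v, e_j>|^2 = <v, u_j>^2 / <u_j, u_j>.
Coefficients: <v, e_1> = -3/sqrt(2), <v, e_2> = 1/sqrt(6).
Square and sum: Σ |<v, e_j>|^2 = 14/3.
Compute ||v||^2 = v·v = 13.
Deficit = 13 − 14/3 = 25/3 ≥ 0, confirming Bessel's inequality. (The deficit equals ||v − Σ <v,e_j> e_j||^2, the squared distance from v to span{e_j}.)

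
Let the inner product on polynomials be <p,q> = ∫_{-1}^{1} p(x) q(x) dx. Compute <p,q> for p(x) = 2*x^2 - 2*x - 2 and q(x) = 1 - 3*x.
<p,q> = 4/3

Expand the product: p(x)·q(x) = -6*x^3 + 8*x^2 + 4*x - 2.
∫_{-1}^{1} of each monomial x^k gives [2/(k+1) if k even, 0 if k odd]. Integrating term-by-term (or equivalently evaluating the antiderivative F(x) = -3*x^4/2 + 8*x^3/3 + 2*x^2 - 2*x at the endpoints):
  F(1) − F(−1) = 7/6 − (-1/6) = 4/3.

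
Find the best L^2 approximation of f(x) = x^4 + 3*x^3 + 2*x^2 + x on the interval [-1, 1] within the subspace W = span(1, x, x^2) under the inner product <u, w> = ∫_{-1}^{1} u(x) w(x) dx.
g(x) = 20*x^2/7 + 14*x/5 - 3/35

The best approximation g ∈ W is the orthogonal projection of f onto W. Writing g = a_0 + a_1 x + a_2 x^2, the coefficients solve the normal equations G · a = b where
  G_{ij} = <φ_i, φ_j> and b_i = <f, φ_i>, with φ_0 = 1, φ_1 = x, φ_2 = x^2.
G =
  [2, 0, 2/3]
  [0, 2/3, 0]
  [2/3, 0, 2/5],
b = (26/15, 28/15, 38/35).
Solving gives a_0 = -3/35, a_1 = 14/5, a_2 = 20/7, so
  g(x) = 20*x^2/7 + 14*x/5 - 3/35.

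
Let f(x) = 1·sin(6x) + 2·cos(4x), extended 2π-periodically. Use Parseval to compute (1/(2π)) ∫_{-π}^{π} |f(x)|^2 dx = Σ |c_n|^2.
Σ |c_n|^2 = 5/2

Expand |f|^2 and use orthogonality of {sin(nx), cos(mx)} on [-π, π]:
  ∫_{-π}^{π} sin(nx)^2 dx = π, ∫ cos(mx)^2 dx = π, and cross terms integrate to 0.
So ∫_{-π}^{π} f(x)^2 dx = 1^2 · π + 2^2 · π = (1 + 4)π.
Divide by 2π: (1 + 4)/2 = 5/2.
By Parseval, this equals Σ |c_n|^2.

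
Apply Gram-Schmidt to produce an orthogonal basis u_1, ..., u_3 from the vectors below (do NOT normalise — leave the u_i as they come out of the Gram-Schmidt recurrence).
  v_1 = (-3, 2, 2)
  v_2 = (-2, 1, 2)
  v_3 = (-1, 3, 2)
Orthogonal basis:
  u_1 = (-3, 2, 2)
  u_2 = (2/17, -7/17, 10/17)
  u_3 = (4/3, 4/3, 2/3)

Apply the Gram-Schmidt recurrence
  u_1 = v_1
  u_i = v_i − Σ_{j<i} ((v_i · u_j) / (u_j · u_j)) · u_j.

Step by step this gives:
  u_1 = (-3, 2, 2)
  u_2 = (2/17, -7/17, 10/17)
  u_3 = (4/3, 4/3, 2/3)

Orthogonality check:
  u_2 · u_1 = 0 (should be 0)
  u_3 · u_1 = 0 (should be 0)
  u_3 · u_2 = 0 (should be 0)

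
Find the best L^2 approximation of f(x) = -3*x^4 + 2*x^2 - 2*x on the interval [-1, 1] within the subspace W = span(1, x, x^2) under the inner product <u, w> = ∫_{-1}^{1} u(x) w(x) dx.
g(x) = -4*x^2/7 - 2*x + 9/35

The best approximation g ∈ W is the orthogonal projection of f onto W. Writing g = a_0 + a_1 x + a_2 x^2, the coefficients solve the normal equations G · a = b where
  G_{ij} = <φ_i, φ_j> and b_i = <f, φ_i>, with φ_0 = 1, φ_1 = x, φ_2 = x^2.
G =
  [2, 0, 2/3]
  [0, 2/3, 0]
  [2/3, 0, 2/5],
b = (2/15, -4/3, -2/35).
Solving gives a_0 = 9/35, a_1 = -2, a_2 = -4/7, so
  g(x) = -4*x^2/7 - 2*x + 9/35.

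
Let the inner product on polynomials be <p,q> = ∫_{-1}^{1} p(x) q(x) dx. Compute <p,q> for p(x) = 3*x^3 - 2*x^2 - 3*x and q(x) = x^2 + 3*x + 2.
<p,q> = -88/15

Expand the product: p(x)·q(x) = 3*x^5 + 7*x^4 - 3*x^3 - 13*x^2 - 6*x.
∫_{-1}^{1} of each monomial x^k gives [2/(k+1) if k even, 0 if k odd]. Integrating term-by-term (or equivalently evaluating the antiderivative F(x) = x^6/2 + 7*x^5/5 - 3*x^4/4 - 13*x^3/3 - 3*x^2 at the endpoints):
  F(1) − F(−1) = -371/60 − (-19/60) = -88/15.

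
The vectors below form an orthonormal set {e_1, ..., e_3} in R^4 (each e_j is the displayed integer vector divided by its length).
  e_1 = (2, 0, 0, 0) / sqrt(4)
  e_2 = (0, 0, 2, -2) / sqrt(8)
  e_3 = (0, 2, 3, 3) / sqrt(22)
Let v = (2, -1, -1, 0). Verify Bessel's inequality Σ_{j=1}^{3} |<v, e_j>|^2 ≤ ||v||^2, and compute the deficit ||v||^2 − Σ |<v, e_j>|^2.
Σ |<v, e_j>|^2 = 62/11; ||v||^2 = 6; deficit = 4/11

Write each e_j = u_j / sqrt(<u_j, u_j>) where u_j is the displayed integer vector. Then <v, e_j> = <v, u_j> / sqrt(<u_j, u_j>), so |<v, e_j>|^2 = <v, u_j>^2 / <u_j, u_j>.
Coefficients: <v, e_1> = 4/sqrt(4), <v, e_2> = -2/sqrt(8), <v, e_3> = -5/sqrt(22).
Square and sum: Σ |<v, e_j>|^2 = 62/11.
Compute ||v||^2 = v·v = 6.
Deficit = 6 − 62/11 = 4/11 ≥ 0, confirming Bessel's inequality. (The deficit equals ||v − Σ <v,e_j> e_j||^2, the squared distance from v to span{e_j}.)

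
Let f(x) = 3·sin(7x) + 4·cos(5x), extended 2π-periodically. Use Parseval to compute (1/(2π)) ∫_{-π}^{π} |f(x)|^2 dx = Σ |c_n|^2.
Σ |c_n|^2 = 25/2

Expand |f|^2 and use orthogonality of {sin(nx), cos(mx)} on [-π, π]:
  ∫_{-π}^{π} sin(nx)^2 dx = π, ∫ cos(mx)^2 dx = π, and cross terms integrate to 0.
So ∫_{-π}^{π} f(x)^2 dx = 3^2 · π + 4^2 · π = (9 + 16)π.
Divide by 2π: (9 + 16)/2 = 25/2.
By Parseval, this equals Σ |c_n|^2.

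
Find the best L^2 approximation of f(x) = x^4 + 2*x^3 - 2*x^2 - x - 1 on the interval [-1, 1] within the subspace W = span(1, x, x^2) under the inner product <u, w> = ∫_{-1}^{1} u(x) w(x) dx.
g(x) = -8*x^2/7 + x/5 - 38/35

The best approximation g ∈ W is the orthogonal projection of f onto W. Writing g = a_0 + a_1 x + a_2 x^2, the coefficients solve the normal equations G · a = b where
  G_{ij} = <φ_i, φ_j> and b_i = <f, φ_i>, with φ_0 = 1, φ_1 = x, φ_2 = x^2.
G =
  [2, 0, 2/3]
  [0, 2/3, 0]
  [2/3, 0, 2/5],
b = (-44/15, 2/15, -124/105).
Solving gives a_0 = -38/35, a_1 = 1/5, a_2 = -8/7, so
  g(x) = -8*x^2/7 + x/5 - 38/35.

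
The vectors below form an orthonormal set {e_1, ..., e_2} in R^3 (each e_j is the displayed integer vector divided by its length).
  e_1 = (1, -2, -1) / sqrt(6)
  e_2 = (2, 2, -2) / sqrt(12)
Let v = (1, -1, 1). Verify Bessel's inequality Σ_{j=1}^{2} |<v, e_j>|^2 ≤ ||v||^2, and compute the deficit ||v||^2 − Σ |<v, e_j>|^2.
Σ |<v, e_j>|^2 = 1; ||v||^2 = 3; deficit = 2

Write each e_j = u_j / sqrt(<u_j, u_j>) where u_j is the displayed integer vector. Then <v, e_j> = <v, u_j> / sqrt(<u_j, u_j>), so |<v, e_j>|^2 = <v, u_j>^2 / <u_j, u_j>.
Coefficients: <v, e_1> = 2/sqrt(6), <v, e_2> = -2/sqrt(12).
Square and sum: Σ |<v, e_j>|^2 = 1.
Compute ||v||^2 = v·v = 3.
Deficit = 3 − 1 = 2 ≥ 0, confirming Bessel's inequality. (The deficit equals ||v − Σ <v,e_j> e_j||^2, the squared distance from v to span{e_j}.)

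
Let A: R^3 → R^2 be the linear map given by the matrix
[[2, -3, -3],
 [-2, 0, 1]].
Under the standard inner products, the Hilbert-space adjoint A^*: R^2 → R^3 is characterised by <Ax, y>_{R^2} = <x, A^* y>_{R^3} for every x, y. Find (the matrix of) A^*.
A^* = A^T =
[[2, -2],
 [-3, 0],
 [-3, 1]]

For real matrices with standard dot products, the defining identity <Ax, y> = <x, A^* y> gives (Ax)^T y = x^T (A^*) y, i.e. x^T A^T y = x^T (A^*) y. Since this holds for all x, y, we must have A^* = A^T. Therefore
A^* =
[[2, -2],
 [-3, 0],
 [-3, 1]].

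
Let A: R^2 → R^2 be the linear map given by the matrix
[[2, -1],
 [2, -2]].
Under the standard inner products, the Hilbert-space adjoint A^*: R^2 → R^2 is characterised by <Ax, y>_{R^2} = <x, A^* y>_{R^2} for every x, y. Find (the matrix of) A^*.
A^* = A^T =
[[2, 2],
 [-1, -2]]

For real matrices with standard dot products, the defining identity <Ax, y> = <x, A^* y> gives (Ax)^T y = x^T (A^*) y, i.e. x^T A^T y = x^T (A^*) y. Since this holds for all x, y, we must have A^* = A^T. Therefore
A^* =
[[2, 2],
 [-1, -2]].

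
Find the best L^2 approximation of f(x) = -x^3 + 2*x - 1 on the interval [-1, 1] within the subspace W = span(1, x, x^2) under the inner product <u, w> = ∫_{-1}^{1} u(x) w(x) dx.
g(x) = 7*x/5 - 1

The best approximation g ∈ W is the orthogonal projection of f onto W. Writing g = a_0 + a_1 x + a_2 x^2, the coefficients solve the normal equations G · a = b where
  G_{ij} = <φ_i, φ_j> and b_i = <f, φ_i>, with φ_0 = 1, φ_1 = x, φ_2 = x^2.
G =
  [2, 0, 2/3]
  [0, 2/3, 0]
  [2/3, 0, 2/5],
b = (-2, 14/15, -2/3).
Solving gives a_0 = -1, a_1 = 7/5, a_2 = 0, so
  g(x) = 7*x/5 - 1.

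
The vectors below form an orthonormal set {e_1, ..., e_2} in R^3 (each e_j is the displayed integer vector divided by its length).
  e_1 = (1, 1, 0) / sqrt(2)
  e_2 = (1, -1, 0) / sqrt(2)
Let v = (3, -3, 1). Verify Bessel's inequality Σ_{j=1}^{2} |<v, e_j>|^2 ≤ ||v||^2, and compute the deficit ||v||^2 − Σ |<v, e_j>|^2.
Σ |<v, e_j>|^2 = 18; ||v||^2 = 19; deficit = 1

Write each e_j = u_j / sqrt(<u_j, u_j>) where u_j is the displayed integer vector. Then <v, e_j> = <v, u_j> / sqrt(<u_j, u_j>), so |<v, e_j>|^2 = <v, u_j>^2 / <u_j, u_j>.
Coefficients: <v, e_1> = 0/sqrt(2), <v, e_2> = 6/sqrt(2).
Square and sum: Σ |<v, e_j>|^2 = 18.
Compute ||v||^2 = v·v = 19.
Deficit = 19 − 18 = 1 ≥ 0, confirming Bessel's inequality. (The deficit equals ||v − Σ <v,e_j> e_j||^2, the squared distance from v to span{e_j}.)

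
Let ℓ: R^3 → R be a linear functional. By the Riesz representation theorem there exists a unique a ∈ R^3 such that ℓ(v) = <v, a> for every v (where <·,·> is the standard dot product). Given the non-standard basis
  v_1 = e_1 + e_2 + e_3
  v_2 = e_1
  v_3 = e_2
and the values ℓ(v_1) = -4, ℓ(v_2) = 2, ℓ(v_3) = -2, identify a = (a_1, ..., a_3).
a = (2, -2, -4)

Write a = (a_1, ..., a_3) in the standard basis. For each basis vector v_i, ℓ(v_i) = <v_i, a> is a linear equation in the a_j's. Collect the n equations into a matrix system V a = ℓ, where row i of V is v_i (expressed in the standard basis). Since V is invertible (lower-triangular with 1s on the diagonal, up to permutation), solve by back-substitution:
  V =
[[1, 1, 1],
 [1, 0, 0],
 [0, 1, 0]]
  V a = (-4, 2, -2)
Solving gives a = (2, -2, -4).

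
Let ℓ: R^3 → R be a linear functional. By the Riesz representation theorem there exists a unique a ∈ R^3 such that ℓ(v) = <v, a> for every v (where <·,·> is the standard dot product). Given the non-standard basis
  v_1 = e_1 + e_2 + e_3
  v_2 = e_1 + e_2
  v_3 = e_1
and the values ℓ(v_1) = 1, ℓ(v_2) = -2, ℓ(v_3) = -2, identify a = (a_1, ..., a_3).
a = (-2, 0, 3)

Write a = (a_1, ..., a_3) in the standard basis. For each basis vector v_i, ℓ(v_i) = <v_i, a> is a linear equation in the a_j's. Collect the n equations into a matrix system V a = ℓ, where row i of V is v_i (expressed in the standard basis). Since V is invertible (lower-triangular with 1s on the diagonal, up to permutation), solve by back-substitution:
  V =
[[1, 1, 1],
 [1, 1, 0],
 [1, 0, 0]]
  V a = (1, -2, -2)
Solving gives a = (-2, 0, 3).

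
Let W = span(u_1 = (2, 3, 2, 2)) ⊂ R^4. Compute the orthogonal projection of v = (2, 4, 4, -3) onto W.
proj_W(v) = (12/7, 18/7, 12/7, 12/7)

Set up U = [u_1 | ... | u_1] ∈ R^(4×1). The projector onto W = col(U) is P = U (U^T U)^(-1) U^T.
Compute U^T U =
  [21],
and U^T v = (18).
Solve U^T U · c = U^T v for the coefficients: c = (6/7). The projection is proj_W(v) = U c.
Check: (v - proj_W(v)) · u_1 = 0  (should be 0).
Result: proj_W(v) = (12/7, 18/7, 12/7, 12/7).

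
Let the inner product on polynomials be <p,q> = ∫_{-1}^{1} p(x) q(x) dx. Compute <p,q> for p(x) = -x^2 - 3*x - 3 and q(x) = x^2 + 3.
<p,q> = -112/5

Expand the product: p(x)·q(x) = -x^4 - 3*x^3 - 6*x^2 - 9*x - 9.
∫_{-1}^{1} of each monomial x^k gives [2/(k+1) if k even, 0 if k odd]. Integrating term-by-term (or equivalently evaluating the antiderivative F(x) = -x^5/5 - 3*x^4/4 - 2*x^3 - 9*x^2/2 - 9*x at the endpoints):
  F(1) − F(−1) = -329/20 − (119/20) = -112/5.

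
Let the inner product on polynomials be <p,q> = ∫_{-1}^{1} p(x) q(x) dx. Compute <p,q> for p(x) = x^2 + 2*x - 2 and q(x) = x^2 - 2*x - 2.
<p,q> = 46/15

Expand the product: p(x)·q(x) = x^4 - 8*x^2 + 4.
∫_{-1}^{1} of each monomial x^k gives [2/(k+1) if k even, 0 if k odd]. Integrating term-by-term (or equivalently evaluating the antiderivative F(x) = x^5/5 - 8*x^3/3 + 4*x at the endpoints):
  F(1) − F(−1) = 23/15 − (-23/15) = 46/15.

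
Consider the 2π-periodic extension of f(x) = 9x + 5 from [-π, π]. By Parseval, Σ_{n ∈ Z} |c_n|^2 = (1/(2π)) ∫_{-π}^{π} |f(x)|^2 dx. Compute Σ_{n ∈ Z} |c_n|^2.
Σ |c_n|^2 = 27π^2 + 25

Expand and integrate term by term over [-π, π]:
  ∫ (9x)^2 dx = 81·(2π^3/3); ∫ 2·9·(5)·x dx = 0 (odd integrand); ∫ 5^2 dx = 25·2π.
So (1/(2π)) ∫_{-π}^{π} (9x + 5)^2 dx = 81π^2/3 + 25 = 27π^2 + 25.
Parseval ⇒ Σ |c_n|^2 = 27π^2 + 25.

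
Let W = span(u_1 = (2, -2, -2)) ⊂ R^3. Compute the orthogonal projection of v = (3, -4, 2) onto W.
proj_W(v) = (5/3, -5/3, -5/3)

Set up U = [u_1 | ... | u_1] ∈ R^(3×1). The projector onto W = col(U) is P = U (U^T U)^(-1) U^T.
Compute U^T U =
  [12],
and U^T v = (10).
Solve U^T U · c = U^T v for the coefficients: c = (5/6). The projection is proj_W(v) = U c.
Check: (v - proj_W(v)) · u_1 = 0  (should be 0).
Result: proj_W(v) = (5/3, -5/3, -5/3).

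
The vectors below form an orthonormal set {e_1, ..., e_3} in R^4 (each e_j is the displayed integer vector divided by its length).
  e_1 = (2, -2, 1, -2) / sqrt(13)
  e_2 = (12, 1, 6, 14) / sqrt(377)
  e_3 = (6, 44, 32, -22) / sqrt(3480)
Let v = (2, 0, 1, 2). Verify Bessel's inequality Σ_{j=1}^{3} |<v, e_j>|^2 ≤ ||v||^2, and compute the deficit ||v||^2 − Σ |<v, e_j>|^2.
Σ |<v, e_j>|^2 = 9; ||v||^2 = 9; deficit = 0

Write each e_j = u_j / sqrt(<u_j, u_j>) where u_j is the displayed integer vector. Then <v, e_j> = <v, u_j> / sqrt(<u_j, u_j>), so |<v, e_j>|^2 = <v, u_j>^2 / <u_j, u_j>.
Coefficients: <v, e_1> = 1/sqrt(13), <v, e_2> = 58/sqrt(377), <v, e_3> = 0/sqrt(3480).
Square and sum: Σ |<v, e_j>|^2 = 9.
Compute ||v||^2 = v·v = 9.
Deficit = 9 − 9 = 0 ≥ 0, confirming Bessel's inequality. (The deficit equals ||v − Σ <v,e_j> e_j||^2, the squared distance from v to span{e_j}.)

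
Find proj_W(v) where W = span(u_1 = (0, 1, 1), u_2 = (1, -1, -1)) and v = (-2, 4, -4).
proj_W(v) = (-2, 0, 0)

Set up U = [u_1 | ... | u_2] ∈ R^(3×2). The projector onto W = col(U) is P = U (U^T U)^(-1) U^T.
Compute U^T U =
  [2, -2]
  [-2, 3],
and U^T v = (0, -2).
Solve U^T U · c = U^T v for the coefficients: c = (-2, -2). The projection is proj_W(v) = U c.
Check: (v - proj_W(v)) · u_1 = 0  (should be 0).
Check: (v - proj_W(v)) · u_2 = 0  (should be 0).
Result: proj_W(v) = (-2, 0, 0).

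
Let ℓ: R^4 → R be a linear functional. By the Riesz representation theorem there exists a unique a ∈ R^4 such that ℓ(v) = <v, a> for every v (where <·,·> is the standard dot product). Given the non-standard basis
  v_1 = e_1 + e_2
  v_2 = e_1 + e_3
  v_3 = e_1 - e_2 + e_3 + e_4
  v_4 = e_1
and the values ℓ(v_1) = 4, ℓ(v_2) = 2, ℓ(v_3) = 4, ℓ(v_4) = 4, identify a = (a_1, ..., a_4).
a = (4, 0, -2, 2)

Write a = (a_1, ..., a_4) in the standard basis. For each basis vector v_i, ℓ(v_i) = <v_i, a> is a linear equation in the a_j's. Collect the n equations into a matrix system V a = ℓ, where row i of V is v_i (expressed in the standard basis). Since V is invertible (lower-triangular with 1s on the diagonal, up to permutation), solve by back-substitution:
  V =
[[1, 1, 0, 0],
 [1, 0, 1, 0],
 [1, -1, 1, 1],
 [1, 0, 0, 0]]
  V a = (4, 2, 4, 4)
Solving gives a = (4, 0, -2, 2).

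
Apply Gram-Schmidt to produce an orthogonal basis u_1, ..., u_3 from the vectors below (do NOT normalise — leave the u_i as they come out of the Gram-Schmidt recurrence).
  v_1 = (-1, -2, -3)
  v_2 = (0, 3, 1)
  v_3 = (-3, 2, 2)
Orthogonal basis:
  u_1 = (-1, -2, -3)
  u_2 = (-9/14, 12/7, -13/14)
  u_3 = (-175/59, -25/59, 75/59)

Apply the Gram-Schmidt recurrence
  u_1 = v_1
  u_i = v_i − Σ_{j<i} ((v_i · u_j) / (u_j · u_j)) · u_j.

Step by step this gives:
  u_1 = (-1, -2, -3)
  u_2 = (-9/14, 12/7, -13/14)
  u_3 = (-175/59, -25/59, 75/59)

Orthogonality check:
  u_2 · u_1 = 0 (should be 0)
  u_3 · u_1 = 0 (should be 0)
  u_3 · u_2 = 0 (should be 0)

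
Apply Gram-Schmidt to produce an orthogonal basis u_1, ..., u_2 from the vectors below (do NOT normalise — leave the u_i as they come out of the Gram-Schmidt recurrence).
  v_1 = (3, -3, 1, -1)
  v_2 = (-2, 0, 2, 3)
Orthogonal basis:
  u_1 = (3, -3, 1, -1)
  u_2 = (-19/20, -21/20, 47/20, 53/20)

Apply the Gram-Schmidt recurrence
  u_1 = v_1
  u_i = v_i − Σ_{j<i} ((v_i · u_j) / (u_j · u_j)) · u_j.

Step by step this gives:
  u_1 = (3, -3, 1, -1)
  u_2 = (-19/20, -21/20, 47/20, 53/20)

Orthogonality check:
  u_2 · u_1 = 0 (should be 0)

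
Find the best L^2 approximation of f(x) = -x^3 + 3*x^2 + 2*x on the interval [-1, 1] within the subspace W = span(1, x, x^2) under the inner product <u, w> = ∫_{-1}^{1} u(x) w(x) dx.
g(x) = 3*x^2 + 7*x/5

The best approximation g ∈ W is the orthogonal projection of f onto W. Writing g = a_0 + a_1 x + a_2 x^2, the coefficients solve the normal equations G · a = b where
  G_{ij} = <φ_i, φ_j> and b_i = <f, φ_i>, with φ_0 = 1, φ_1 = x, φ_2 = x^2.
G =
  [2, 0, 2/3]
  [0, 2/3, 0]
  [2/3, 0, 2/5],
b = (2, 14/15, 6/5).
Solving gives a_0 = 0, a_1 = 7/5, a_2 = 3, so
  g(x) = 3*x^2 + 7*x/5.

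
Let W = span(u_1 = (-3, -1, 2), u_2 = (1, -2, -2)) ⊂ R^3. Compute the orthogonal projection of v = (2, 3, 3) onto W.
proj_W(v) = (76/101, 387/101, 156/101)

Set up U = [u_1 | ... | u_2] ∈ R^(3×2). The projector onto W = col(U) is P = U (U^T U)^(-1) U^T.
Compute U^T U =
  [14, -5]
  [-5, 9],
and U^T v = (-3, -10).
Solve U^T U · c = U^T v for the coefficients: c = (-77/101, -155/101). The projection is proj_W(v) = U c.
Check: (v - proj_W(v)) · u_1 = 0  (should be 0).
Check: (v - proj_W(v)) · u_2 = 0  (should be 0).
Result: proj_W(v) = (76/101, 387/101, 156/101).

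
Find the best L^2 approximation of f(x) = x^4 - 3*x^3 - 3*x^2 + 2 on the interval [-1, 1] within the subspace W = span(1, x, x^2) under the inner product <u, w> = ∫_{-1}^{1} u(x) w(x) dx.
g(x) = -15*x^2/7 - 9*x/5 + 67/35

The best approximation g ∈ W is the orthogonal projection of f onto W. Writing g = a_0 + a_1 x + a_2 x^2, the coefficients solve the normal equations G · a = b where
  G_{ij} = <φ_i, φ_j> and b_i = <f, φ_i>, with φ_0 = 1, φ_1 = x, φ_2 = x^2.
G =
  [2, 0, 2/3]
  [0, 2/3, 0]
  [2/3, 0, 2/5],
b = (12/5, -6/5, 44/105).
Solving gives a_0 = 67/35, a_1 = -9/5, a_2 = -15/7, so
  g(x) = -15*x^2/7 - 9*x/5 + 67/35.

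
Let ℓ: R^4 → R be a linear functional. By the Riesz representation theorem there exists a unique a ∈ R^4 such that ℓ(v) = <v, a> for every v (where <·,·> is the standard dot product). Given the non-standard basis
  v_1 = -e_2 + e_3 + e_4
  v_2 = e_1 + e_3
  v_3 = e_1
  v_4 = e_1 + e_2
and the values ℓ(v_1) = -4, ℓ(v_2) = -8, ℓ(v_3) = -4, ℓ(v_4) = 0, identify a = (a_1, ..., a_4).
a = (-4, 4, -4, 4)

Write a = (a_1, ..., a_4) in the standard basis. For each basis vector v_i, ℓ(v_i) = <v_i, a> is a linear equation in the a_j's. Collect the n equations into a matrix system V a = ℓ, where row i of V is v_i (expressed in the standard basis). Since V is invertible (lower-triangular with 1s on the diagonal, up to permutation), solve by back-substitution:
  V =
[[0, -1, 1, 1],
 [1, 0, 1, 0],
 [1, 0, 0, 0],
 [1, 1, 0, 0]]
  V a = (-4, -8, -4, 0)
Solving gives a = (-4, 4, -4, 4).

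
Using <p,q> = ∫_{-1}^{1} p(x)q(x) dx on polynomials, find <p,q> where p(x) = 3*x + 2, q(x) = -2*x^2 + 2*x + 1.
<p,q> = 16/3

Expand the product: p(x)·q(x) = -6*x^3 + 2*x^2 + 7*x + 2.
∫_{-1}^{1} of each monomial x^k gives [2/(k+1) if k even, 0 if k odd]. Integrating term-by-term (or equivalently evaluating the antiderivative F(x) = -3*x^4/2 + 2*x^3/3 + 7*x^2/2 + 2*x at the endpoints):
  F(1) − F(−1) = 14/3 − (-2/3) = 16/3.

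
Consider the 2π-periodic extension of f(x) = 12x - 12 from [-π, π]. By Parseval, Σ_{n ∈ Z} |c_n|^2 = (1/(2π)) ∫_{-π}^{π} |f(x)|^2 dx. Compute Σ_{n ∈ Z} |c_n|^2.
Σ |c_n|^2 = 48π^2 + 144

Expand and integrate term by term over [-π, π]:
  ∫ (12x)^2 dx = 144·(2π^3/3); ∫ 2·12·(-12)·x dx = 0 (odd integrand); ∫ (-12)^2 dx = 144·2π.
So (1/(2π)) ∫_{-π}^{π} (12x - 12)^2 dx = 144π^2/3 + 144 = 48π^2 + 144.
Parseval ⇒ Σ |c_n|^2 = 48π^2 + 144.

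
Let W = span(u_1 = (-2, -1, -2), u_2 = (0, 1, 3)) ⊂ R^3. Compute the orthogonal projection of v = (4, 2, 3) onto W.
proj_W(v) = (166/41, 70/41, 127/41)

Set up U = [u_1 | ... | u_2] ∈ R^(3×2). The projector onto W = col(U) is P = U (U^T U)^(-1) U^T.
Compute U^T U =
  [9, -7]
  [-7, 10],
and U^T v = (-16, 11).
Solve U^T U · c = U^T v for the coefficients: c = (-83/41, -13/41). The projection is proj_W(v) = U c.
Check: (v - proj_W(v)) · u_1 = 0  (should be 0).
Check: (v - proj_W(v)) · u_2 = 0  (should be 0).
Result: proj_W(v) = (166/41, 70/41, 127/41).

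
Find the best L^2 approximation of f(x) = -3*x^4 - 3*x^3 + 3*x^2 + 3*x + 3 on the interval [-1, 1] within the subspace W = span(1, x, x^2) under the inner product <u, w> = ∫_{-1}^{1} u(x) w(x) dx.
g(x) = 3*x^2/7 + 6*x/5 + 114/35

The best approximation g ∈ W is the orthogonal projection of f onto W. Writing g = a_0 + a_1 x + a_2 x^2, the coefficients solve the normal equations G · a = b where
  G_{ij} = <φ_i, φ_j> and b_i = <f, φ_i>, with φ_0 = 1, φ_1 = x, φ_2 = x^2.
G =
  [2, 0, 2/3]
  [0, 2/3, 0]
  [2/3, 0, 2/5],
b = (34/5, 4/5, 82/35).
Solving gives a_0 = 114/35, a_1 = 6/5, a_2 = 3/7, so
  g(x) = 3*x^2/7 + 6*x/5 + 114/35.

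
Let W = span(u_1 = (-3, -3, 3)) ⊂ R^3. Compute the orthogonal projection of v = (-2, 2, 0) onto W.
proj_W(v) = (0, 0, 0)

Set up U = [u_1 | ... | u_1] ∈ R^(3×1). The projector onto W = col(U) is P = U (U^T U)^(-1) U^T.
Compute U^T U =
  [27],
and U^T v = (0).
Solve U^T U · c = U^T v for the coefficients: c = (0). The projection is proj_W(v) = U c.
Check: (v - proj_W(v)) · u_1 = 0  (should be 0).
Result: proj_W(v) = (0, 0, 0).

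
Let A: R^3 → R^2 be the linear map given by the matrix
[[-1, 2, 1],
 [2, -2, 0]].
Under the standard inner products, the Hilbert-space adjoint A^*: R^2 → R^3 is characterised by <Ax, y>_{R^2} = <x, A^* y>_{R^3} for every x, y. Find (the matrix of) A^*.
A^* = A^T =
[[-1, 2],
 [2, -2],
 [1, 0]]

For real matrices with standard dot products, the defining identity <Ax, y> = <x, A^* y> gives (Ax)^T y = x^T (A^*) y, i.e. x^T A^T y = x^T (A^*) y. Since this holds for all x, y, we must have A^* = A^T. Therefore
A^* =
[[-1, 2],
 [2, -2],
 [1, 0]].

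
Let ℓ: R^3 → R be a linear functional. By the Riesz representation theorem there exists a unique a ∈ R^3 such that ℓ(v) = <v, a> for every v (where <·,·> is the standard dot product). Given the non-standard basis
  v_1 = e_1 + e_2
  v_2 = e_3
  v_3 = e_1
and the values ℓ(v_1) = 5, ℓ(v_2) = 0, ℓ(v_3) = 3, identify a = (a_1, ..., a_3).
a = (3, 2, 0)

Write a = (a_1, ..., a_3) in the standard basis. For each basis vector v_i, ℓ(v_i) = <v_i, a> is a linear equation in the a_j's. Collect the n equations into a matrix system V a = ℓ, where row i of V is v_i (expressed in the standard basis). Since V is invertible (lower-triangular with 1s on the diagonal, up to permutation), solve by back-substitution:
  V =
[[1, 1, 0],
 [0, 0, 1],
 [1, 0, 0]]
  V a = (5, 0, 3)
Solving gives a = (3, 2, 0).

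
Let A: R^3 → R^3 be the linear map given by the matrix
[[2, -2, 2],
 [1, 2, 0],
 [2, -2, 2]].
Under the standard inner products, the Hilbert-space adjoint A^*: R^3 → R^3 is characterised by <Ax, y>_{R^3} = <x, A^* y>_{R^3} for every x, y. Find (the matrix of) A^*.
A^* = A^T =
[[2, 1, 2],
 [-2, 2, -2],
 [2, 0, 2]]

For real matrices with standard dot products, the defining identity <Ax, y> = <x, A^* y> gives (Ax)^T y = x^T (A^*) y, i.e. x^T A^T y = x^T (A^*) y. Since this holds for all x, y, we must have A^* = A^T. Therefore
A^* =
[[2, 1, 2],
 [-2, 2, -2],
 [2, 0, 2]].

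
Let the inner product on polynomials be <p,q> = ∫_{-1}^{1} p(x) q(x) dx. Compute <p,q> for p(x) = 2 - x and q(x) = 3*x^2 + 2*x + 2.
<p,q> = 32/3

Expand the product: p(x)·q(x) = -3*x^3 + 4*x^2 + 2*x + 4.
∫_{-1}^{1} of each monomial x^k gives [2/(k+1) if k even, 0 if k odd]. Integrating term-by-term (or equivalently evaluating the antiderivative F(x) = -3*x^4/4 + 4*x^3/3 + x^2 + 4*x at the endpoints):
  F(1) − F(−1) = 67/12 − (-61/12) = 32/3.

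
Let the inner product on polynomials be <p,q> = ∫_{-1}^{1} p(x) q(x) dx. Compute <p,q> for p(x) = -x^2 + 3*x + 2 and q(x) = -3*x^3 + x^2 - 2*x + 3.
<p,q> = 10/3

Expand the product: p(x)·q(x) = 3*x^5 - 10*x^4 - x^3 - 7*x^2 + 5*x + 6.
∫_{-1}^{1} of each monomial x^k gives [2/(k+1) if k even, 0 if k odd]. Integrating term-by-term (or equivalently evaluating the antiderivative F(x) = x^6/2 - 2*x^5 - x^4/4 - 7*x^3/3 + 5*x^2/2 + 6*x at the endpoints):
  F(1) − F(−1) = 53/12 − (13/12) = 10/3.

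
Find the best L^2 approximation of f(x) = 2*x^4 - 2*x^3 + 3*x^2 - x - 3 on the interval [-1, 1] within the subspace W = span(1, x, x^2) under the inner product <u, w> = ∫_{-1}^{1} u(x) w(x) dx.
g(x) = 33*x^2/7 - 11*x/5 - 111/35

The best approximation g ∈ W is the orthogonal projection of f onto W. Writing g = a_0 + a_1 x + a_2 x^2, the coefficients solve the normal equations G · a = b where
  G_{ij} = <φ_i, φ_j> and b_i = <f, φ_i>, with φ_0 = 1, φ_1 = x, φ_2 = x^2.
G =
  [2, 0, 2/3]
  [0, 2/3, 0]
  [2/3, 0, 2/5],
b = (-16/5, -22/15, -8/35).
Solving gives a_0 = -111/35, a_1 = -11/5, a_2 = 33/7, so
  g(x) = 33*x^2/7 - 11*x/5 - 111/35.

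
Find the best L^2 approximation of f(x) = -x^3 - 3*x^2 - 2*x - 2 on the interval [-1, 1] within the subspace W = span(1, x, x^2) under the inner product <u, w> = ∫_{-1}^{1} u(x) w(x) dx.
g(x) = -3*x^2 - 13*x/5 - 2

The best approximation g ∈ W is the orthogonal projection of f onto W. Writing g = a_0 + a_1 x + a_2 x^2, the coefficients solve the normal equations G · a = b where
  G_{ij} = <φ_i, φ_j> and b_i = <f, φ_i>, with φ_0 = 1, φ_1 = x, φ_2 = x^2.
G =
  [2, 0, 2/3]
  [0, 2/3, 0]
  [2/3, 0, 2/5],
b = (-6, -26/15, -38/15).
Solving gives a_0 = -2, a_1 = -13/5, a_2 = -3, so
  g(x) = -3*x^2 - 13*x/5 - 2.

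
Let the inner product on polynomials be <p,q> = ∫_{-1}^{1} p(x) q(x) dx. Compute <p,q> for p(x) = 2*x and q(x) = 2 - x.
<p,q> = -4/3

Expand the product: p(x)·q(x) = -2*x^2 + 4*x.
∫_{-1}^{1} of each monomial x^k gives [2/(k+1) if k even, 0 if k odd]. Integrating term-by-term (or equivalently evaluating the antiderivative F(x) = -2*x^3/3 + 2*x^2 at the endpoints):
  F(1) − F(−1) = 4/3 − (8/3) = -4/3.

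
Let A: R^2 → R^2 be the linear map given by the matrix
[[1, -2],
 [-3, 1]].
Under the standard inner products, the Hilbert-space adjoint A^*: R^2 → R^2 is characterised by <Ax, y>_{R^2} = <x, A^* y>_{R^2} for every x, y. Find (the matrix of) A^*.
A^* = A^T =
[[1, -3],
 [-2, 1]]

For real matrices with standard dot products, the defining identity <Ax, y> = <x, A^* y> gives (Ax)^T y = x^T (A^*) y, i.e. x^T A^T y = x^T (A^*) y. Since this holds for all x, y, we must have A^* = A^T. Therefore
A^* =
[[1, -3],
 [-2, 1]].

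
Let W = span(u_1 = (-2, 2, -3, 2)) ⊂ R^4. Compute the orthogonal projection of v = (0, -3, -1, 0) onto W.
proj_W(v) = (2/7, -2/7, 3/7, -2/7)

Set up U = [u_1 | ... | u_1] ∈ R^(4×1). The projector onto W = col(U) is P = U (U^T U)^(-1) U^T.
Compute U^T U =
  [21],
and U^T v = (-3).
Solve U^T U · c = U^T v for the coefficients: c = (-1/7). The projection is proj_W(v) = U c.
Check: (v - proj_W(v)) · u_1 = 0  (should be 0).
Result: proj_W(v) = (2/7, -2/7, 3/7, -2/7).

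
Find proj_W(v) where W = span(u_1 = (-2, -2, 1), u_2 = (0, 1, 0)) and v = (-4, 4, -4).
proj_W(v) = (-8/5, 4, 4/5)

Set up U = [u_1 | ... | u_2] ∈ R^(3×2). The projector onto W = col(U) is P = U (U^T U)^(-1) U^T.
Compute U^T U =
  [9, -2]
  [-2, 1],
and U^T v = (-4, 4).
Solve U^T U · c = U^T v for the coefficients: c = (4/5, 28/5). The projection is proj_W(v) = U c.
Check: (v - proj_W(v)) · u_1 = 0  (should be 0).
Check: (v - proj_W(v)) · u_2 = 0  (should be 0).
Result: proj_W(v) = (-8/5, 4, 4/5).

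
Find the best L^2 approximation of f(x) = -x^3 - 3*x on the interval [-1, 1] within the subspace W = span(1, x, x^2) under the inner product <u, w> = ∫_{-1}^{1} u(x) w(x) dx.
g(x) = -18*x/5

The best approximation g ∈ W is the orthogonal projection of f onto W. Writing g = a_0 + a_1 x + a_2 x^2, the coefficients solve the normal equations G · a = b where
  G_{ij} = <φ_i, φ_j> and b_i = <f, φ_i>, with φ_0 = 1, φ_1 = x, φ_2 = x^2.
G =
  [2, 0, 2/3]
  [0, 2/3, 0]
  [2/3, 0, 2/5],
b = (0, -12/5, 0).
Solving gives a_0 = 0, a_1 = -18/5, a_2 = 0, so
  g(x) = -18*x/5.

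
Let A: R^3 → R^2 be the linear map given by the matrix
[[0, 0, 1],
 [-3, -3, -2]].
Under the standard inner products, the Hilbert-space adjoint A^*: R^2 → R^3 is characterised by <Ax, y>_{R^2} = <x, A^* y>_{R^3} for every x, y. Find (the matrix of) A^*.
A^* = A^T =
[[0, -3],
 [0, -3],
 [1, -2]]

For real matrices with standard dot products, the defining identity <Ax, y> = <x, A^* y> gives (Ax)^T y = x^T (A^*) y, i.e. x^T A^T y = x^T (A^*) y. Since this holds for all x, y, we must have A^* = A^T. Therefore
A^* =
[[0, -3],
 [0, -3],
 [1, -2]].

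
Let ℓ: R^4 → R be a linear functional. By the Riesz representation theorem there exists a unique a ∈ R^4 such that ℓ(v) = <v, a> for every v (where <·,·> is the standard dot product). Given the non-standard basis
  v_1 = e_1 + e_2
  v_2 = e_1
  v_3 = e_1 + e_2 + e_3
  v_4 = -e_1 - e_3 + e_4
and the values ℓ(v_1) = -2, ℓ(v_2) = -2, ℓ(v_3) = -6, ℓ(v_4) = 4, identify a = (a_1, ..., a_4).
a = (-2, 0, -4, -2)

Write a = (a_1, ..., a_4) in the standard basis. For each basis vector v_i, ℓ(v_i) = <v_i, a> is a linear equation in the a_j's. Collect the n equations into a matrix system V a = ℓ, where row i of V is v_i (expressed in the standard basis). Since V is invertible (lower-triangular with 1s on the diagonal, up to permutation), solve by back-substitution:
  V =
[[1, 1, 0, 0],
 [1, 0, 0, 0],
 [1, 1, 1, 0],
 [-1, 0, -1, 1]]
  V a = (-2, -2, -6, 4)
Solving gives a = (-2, 0, -4, -2).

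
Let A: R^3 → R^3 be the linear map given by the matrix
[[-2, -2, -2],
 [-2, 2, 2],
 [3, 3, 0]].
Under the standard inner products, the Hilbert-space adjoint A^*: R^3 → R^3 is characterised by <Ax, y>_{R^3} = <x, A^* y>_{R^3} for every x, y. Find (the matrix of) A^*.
A^* = A^T =
[[-2, -2, 3],
 [-2, 2, 3],
 [-2, 2, 0]]

For real matrices with standard dot products, the defining identity <Ax, y> = <x, A^* y> gives (Ax)^T y = x^T (A^*) y, i.e. x^T A^T y = x^T (A^*) y. Since this holds for all x, y, we must have A^* = A^T. Therefore
A^* =
[[-2, -2, 3],
 [-2, 2, 3],
 [-2, 2, 0]].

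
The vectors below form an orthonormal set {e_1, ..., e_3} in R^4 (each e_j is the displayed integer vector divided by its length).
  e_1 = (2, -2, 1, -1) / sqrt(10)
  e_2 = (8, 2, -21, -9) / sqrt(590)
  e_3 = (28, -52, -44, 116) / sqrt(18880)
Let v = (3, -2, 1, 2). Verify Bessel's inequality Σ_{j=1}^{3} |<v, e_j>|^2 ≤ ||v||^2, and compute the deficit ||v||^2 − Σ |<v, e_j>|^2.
Σ |<v, e_j>|^2 = 81/5; ||v||^2 = 18; deficit = 9/5

Write each e_j = u_j / sqrt(<u_j, u_j>) where u_j is the displayed integer vector. Then <v, e_j> = <v, u_j> / sqrt(<u_j, u_j>), so |<v, e_j>|^2 = <v, u_j>^2 / <u_j, u_j>.
Coefficients: <v, e_1> = 9/sqrt(10), <v, e_2> = -19/sqrt(590), <v, e_3> = 376/sqrt(18880).
Square and sum: Σ |<v, e_j>|^2 = 81/5.
Compute ||v||^2 = v·v = 18.
Deficit = 18 − 81/5 = 9/5 ≥ 0, confirming Bessel's inequality. (The deficit equals ||v − Σ <v,e_j> e_j||^2, the squared distance from v to span{e_j}.)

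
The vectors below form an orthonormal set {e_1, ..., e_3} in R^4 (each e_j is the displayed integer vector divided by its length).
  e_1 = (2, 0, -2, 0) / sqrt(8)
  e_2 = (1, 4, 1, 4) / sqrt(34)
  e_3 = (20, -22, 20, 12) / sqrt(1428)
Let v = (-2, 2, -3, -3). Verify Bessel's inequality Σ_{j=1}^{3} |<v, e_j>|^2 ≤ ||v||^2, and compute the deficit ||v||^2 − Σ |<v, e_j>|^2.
Σ |<v, e_j>|^2 = 179/7; ||v||^2 = 26; deficit = 3/7

Write each e_j = u_j / sqrt(<u_j, u_j>) where u_j is the displayed integer vector. Then <v, e_j> = <v, u_j> / sqrt(<u_j, u_j>), so |<v, e_j>|^2 = <v, u_j>^2 / <u_j, u_j>.
Coefficients: <v, e_1> = 2/sqrt(8), <v, e_2> = -9/sqrt(34), <v, e_3> = -180/sqrt(1428).
Square and sum: Σ |<v, e_j>|^2 = 179/7.
Compute ||v||^2 = v·v = 26.
Deficit = 26 − 179/7 = 3/7 ≥ 0, confirming Bessel's inequality. (The deficit equals ||v − Σ <v,e_j> e_j||^2, the squared distance from v to span{e_j}.)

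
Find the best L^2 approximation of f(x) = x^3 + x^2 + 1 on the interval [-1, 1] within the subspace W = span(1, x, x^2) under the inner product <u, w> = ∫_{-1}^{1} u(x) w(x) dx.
g(x) = x^2 + 3*x/5 + 1

The best approximation g ∈ W is the orthogonal projection of f onto W. Writing g = a_0 + a_1 x + a_2 x^2, the coefficients solve the normal equations G · a = b where
  G_{ij} = <φ_i, φ_j> and b_i = <f, φ_i>, with φ_0 = 1, φ_1 = x, φ_2 = x^2.
G =
  [2, 0, 2/3]
  [0, 2/3, 0]
  [2/3, 0, 2/5],
b = (8/3, 2/5, 16/15).
Solving gives a_0 = 1, a_1 = 3/5, a_2 = 1, so
  g(x) = x^2 + 3*x/5 + 1.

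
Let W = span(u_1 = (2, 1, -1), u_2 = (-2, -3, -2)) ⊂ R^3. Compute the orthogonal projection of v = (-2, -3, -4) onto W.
proj_W(v) = (-114/77, -279/77, -276/77)

Set up U = [u_1 | ... | u_2] ∈ R^(3×2). The projector onto W = col(U) is P = U (U^T U)^(-1) U^T.
Compute U^T U =
  [6, -5]
  [-5, 17],
and U^T v = (-3, 21).
Solve U^T U · c = U^T v for the coefficients: c = (54/77, 111/77). The projection is proj_W(v) = U c.
Check: (v - proj_W(v)) · u_1 = 0  (should be 0).
Check: (v - proj_W(v)) · u_2 = 0  (should be 0).
Result: proj_W(v) = (-114/77, -279/77, -276/77).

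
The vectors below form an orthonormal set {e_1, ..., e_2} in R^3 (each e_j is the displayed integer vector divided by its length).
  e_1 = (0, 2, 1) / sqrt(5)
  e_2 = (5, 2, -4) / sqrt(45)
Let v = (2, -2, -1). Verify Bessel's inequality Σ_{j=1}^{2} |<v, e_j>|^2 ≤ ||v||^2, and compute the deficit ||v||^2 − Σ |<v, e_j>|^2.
Σ |<v, e_j>|^2 = 65/9; ||v||^2 = 9; deficit = 16/9

Write each e_j = u_j / sqrt(<u_j, u_j>) where u_j is the displayed integer vector. Then <v, e_j> = <v, u_j> / sqrt(<u_j, u_j>), so |<v, e_j>|^2 = <v, u_j>^2 / <u_j, u_j>.
Coefficients: <v, e_1> = -5/sqrt(5), <v, e_2> = 10/sqrt(45).
Square and sum: Σ |<v, e_j>|^2 = 65/9.
Compute ||v||^2 = v·v = 9.
Deficit = 9 − 65/9 = 16/9 ≥ 0, confirming Bessel's inequality. (The deficit equals ||v − Σ <v,e_j> e_j||^2, the squared distance from v to span{e_j}.)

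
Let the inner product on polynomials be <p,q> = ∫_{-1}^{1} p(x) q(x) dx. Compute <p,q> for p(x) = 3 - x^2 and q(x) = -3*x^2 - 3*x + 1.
<p,q> = 8/15

Expand the product: p(x)·q(x) = 3*x^4 + 3*x^3 - 10*x^2 - 9*x + 3.
∫_{-1}^{1} of each monomial x^k gives [2/(k+1) if k even, 0 if k odd]. Integrating term-by-term (or equivalently evaluating the antiderivative F(x) = 3*x^5/5 + 3*x^4/4 - 10*x^3/3 - 9*x^2/2 + 3*x at the endpoints):
  F(1) − F(−1) = -209/60 − (-241/60) = 8/15.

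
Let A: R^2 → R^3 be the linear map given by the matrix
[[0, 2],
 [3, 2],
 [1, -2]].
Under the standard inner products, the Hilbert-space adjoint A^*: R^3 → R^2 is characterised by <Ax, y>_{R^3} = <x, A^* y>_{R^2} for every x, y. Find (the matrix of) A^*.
A^* = A^T =
[[0, 3, 1],
 [2, 2, -2]]

For real matrices with standard dot products, the defining identity <Ax, y> = <x, A^* y> gives (Ax)^T y = x^T (A^*) y, i.e. x^T A^T y = x^T (A^*) y. Since this holds for all x, y, we must have A^* = A^T. Therefore
A^* =
[[0, 3, 1],
 [2, 2, -2]].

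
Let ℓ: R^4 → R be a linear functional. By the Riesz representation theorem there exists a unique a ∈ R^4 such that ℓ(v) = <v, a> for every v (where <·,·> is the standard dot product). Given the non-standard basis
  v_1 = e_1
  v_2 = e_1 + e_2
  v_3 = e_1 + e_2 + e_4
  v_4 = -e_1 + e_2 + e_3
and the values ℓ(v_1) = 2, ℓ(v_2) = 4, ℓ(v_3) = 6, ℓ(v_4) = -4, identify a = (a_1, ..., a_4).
a = (2, 2, -4, 2)

Write a = (a_1, ..., a_4) in the standard basis. For each basis vector v_i, ℓ(v_i) = <v_i, a> is a linear equation in the a_j's. Collect the n equations into a matrix system V a = ℓ, where row i of V is v_i (expressed in the standard basis). Since V is invertible (lower-triangular with 1s on the diagonal, up to permutation), solve by back-substitution:
  V =
[[1, 0, 0, 0],
 [1, 1, 0, 0],
 [1, 1, 0, 1],
 [-1, 1, 1, 0]]
  V a = (2, 4, 6, -4)
Solving gives a = (2, 2, -4, 2).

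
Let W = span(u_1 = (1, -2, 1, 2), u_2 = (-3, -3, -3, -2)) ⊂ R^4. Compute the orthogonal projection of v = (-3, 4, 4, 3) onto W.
proj_W(v) = (527/294, 436/147, 527/294, 33/49)

Set up U = [u_1 | ... | u_2] ∈ R^(4×2). The projector onto W = col(U) is P = U (U^T U)^(-1) U^T.
Compute U^T U =
  [10, -4]
  [-4, 31],
and U^T v = (-1, -21).
Solve U^T U · c = U^T v for the coefficients: c = (-115/294, -107/147). The projection is proj_W(v) = U c.
Check: (v - proj_W(v)) · u_1 = 0  (should be 0).
Check: (v - proj_W(v)) · u_2 = 0  (should be 0).
Result: proj_W(v) = (527/294, 436/147, 527/294, 33/49).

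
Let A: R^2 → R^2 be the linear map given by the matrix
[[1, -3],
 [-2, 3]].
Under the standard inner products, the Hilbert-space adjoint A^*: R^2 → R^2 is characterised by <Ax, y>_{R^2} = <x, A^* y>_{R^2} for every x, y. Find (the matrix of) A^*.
A^* = A^T =
[[1, -2],
 [-3, 3]]

For real matrices with standard dot products, the defining identity <Ax, y> = <x, A^* y> gives (Ax)^T y = x^T (A^*) y, i.e. x^T A^T y = x^T (A^*) y. Since this holds for all x, y, we must have A^* = A^T. Therefore
A^* =
[[1, -2],
 [-3, 3]].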